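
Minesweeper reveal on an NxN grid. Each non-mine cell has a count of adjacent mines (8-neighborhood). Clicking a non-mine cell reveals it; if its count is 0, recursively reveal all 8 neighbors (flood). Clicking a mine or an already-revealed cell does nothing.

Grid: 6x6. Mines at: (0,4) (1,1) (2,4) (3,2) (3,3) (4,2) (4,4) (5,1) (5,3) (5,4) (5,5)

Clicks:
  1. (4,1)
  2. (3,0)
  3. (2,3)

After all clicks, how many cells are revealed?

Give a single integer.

Answer: 7

Derivation:
Click 1 (4,1) count=3: revealed 1 new [(4,1)] -> total=1
Click 2 (3,0) count=0: revealed 5 new [(2,0) (2,1) (3,0) (3,1) (4,0)] -> total=6
Click 3 (2,3) count=3: revealed 1 new [(2,3)] -> total=7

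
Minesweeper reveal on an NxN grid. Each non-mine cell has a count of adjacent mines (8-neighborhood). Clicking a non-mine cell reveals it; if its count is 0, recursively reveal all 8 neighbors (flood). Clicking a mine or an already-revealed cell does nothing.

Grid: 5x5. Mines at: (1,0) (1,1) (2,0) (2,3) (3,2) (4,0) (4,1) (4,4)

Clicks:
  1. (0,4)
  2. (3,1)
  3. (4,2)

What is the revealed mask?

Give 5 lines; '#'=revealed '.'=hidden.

Answer: ..###
..###
.....
.#...
..#..

Derivation:
Click 1 (0,4) count=0: revealed 6 new [(0,2) (0,3) (0,4) (1,2) (1,3) (1,4)] -> total=6
Click 2 (3,1) count=4: revealed 1 new [(3,1)] -> total=7
Click 3 (4,2) count=2: revealed 1 new [(4,2)] -> total=8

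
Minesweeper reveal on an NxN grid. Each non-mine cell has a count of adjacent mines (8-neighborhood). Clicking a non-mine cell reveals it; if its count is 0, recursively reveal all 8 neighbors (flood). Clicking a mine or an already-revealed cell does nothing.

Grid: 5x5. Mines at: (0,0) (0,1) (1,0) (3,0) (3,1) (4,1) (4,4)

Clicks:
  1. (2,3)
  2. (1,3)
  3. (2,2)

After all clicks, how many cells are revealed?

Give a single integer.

Click 1 (2,3) count=0: revealed 12 new [(0,2) (0,3) (0,4) (1,2) (1,3) (1,4) (2,2) (2,3) (2,4) (3,2) (3,3) (3,4)] -> total=12
Click 2 (1,3) count=0: revealed 0 new [(none)] -> total=12
Click 3 (2,2) count=1: revealed 0 new [(none)] -> total=12

Answer: 12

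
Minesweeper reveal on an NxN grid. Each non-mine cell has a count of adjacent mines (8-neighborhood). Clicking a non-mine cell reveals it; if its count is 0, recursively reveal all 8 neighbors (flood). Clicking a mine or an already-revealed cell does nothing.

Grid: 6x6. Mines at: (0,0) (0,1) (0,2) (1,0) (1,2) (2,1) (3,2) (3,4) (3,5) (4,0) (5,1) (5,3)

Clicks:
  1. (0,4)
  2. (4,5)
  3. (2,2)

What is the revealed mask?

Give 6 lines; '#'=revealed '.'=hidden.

Answer: ...###
...###
..####
......
.....#
......

Derivation:
Click 1 (0,4) count=0: revealed 9 new [(0,3) (0,4) (0,5) (1,3) (1,4) (1,5) (2,3) (2,4) (2,5)] -> total=9
Click 2 (4,5) count=2: revealed 1 new [(4,5)] -> total=10
Click 3 (2,2) count=3: revealed 1 new [(2,2)] -> total=11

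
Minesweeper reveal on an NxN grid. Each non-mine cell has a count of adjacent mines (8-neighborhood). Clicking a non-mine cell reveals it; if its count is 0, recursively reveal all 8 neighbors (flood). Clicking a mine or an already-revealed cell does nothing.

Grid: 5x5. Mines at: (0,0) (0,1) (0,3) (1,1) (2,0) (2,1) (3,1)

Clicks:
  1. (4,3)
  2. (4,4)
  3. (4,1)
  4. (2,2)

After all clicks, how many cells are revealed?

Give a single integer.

Click 1 (4,3) count=0: revealed 12 new [(1,2) (1,3) (1,4) (2,2) (2,3) (2,4) (3,2) (3,3) (3,4) (4,2) (4,3) (4,4)] -> total=12
Click 2 (4,4) count=0: revealed 0 new [(none)] -> total=12
Click 3 (4,1) count=1: revealed 1 new [(4,1)] -> total=13
Click 4 (2,2) count=3: revealed 0 new [(none)] -> total=13

Answer: 13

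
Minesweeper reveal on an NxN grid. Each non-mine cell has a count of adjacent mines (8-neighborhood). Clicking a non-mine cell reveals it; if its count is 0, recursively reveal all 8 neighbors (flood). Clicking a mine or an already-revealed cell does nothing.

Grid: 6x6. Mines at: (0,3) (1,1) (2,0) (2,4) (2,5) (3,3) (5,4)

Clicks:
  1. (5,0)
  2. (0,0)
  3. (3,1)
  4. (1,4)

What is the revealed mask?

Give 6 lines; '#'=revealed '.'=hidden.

Answer: #.....
....#.
......
###...
####..
####..

Derivation:
Click 1 (5,0) count=0: revealed 11 new [(3,0) (3,1) (3,2) (4,0) (4,1) (4,2) (4,3) (5,0) (5,1) (5,2) (5,3)] -> total=11
Click 2 (0,0) count=1: revealed 1 new [(0,0)] -> total=12
Click 3 (3,1) count=1: revealed 0 new [(none)] -> total=12
Click 4 (1,4) count=3: revealed 1 new [(1,4)] -> total=13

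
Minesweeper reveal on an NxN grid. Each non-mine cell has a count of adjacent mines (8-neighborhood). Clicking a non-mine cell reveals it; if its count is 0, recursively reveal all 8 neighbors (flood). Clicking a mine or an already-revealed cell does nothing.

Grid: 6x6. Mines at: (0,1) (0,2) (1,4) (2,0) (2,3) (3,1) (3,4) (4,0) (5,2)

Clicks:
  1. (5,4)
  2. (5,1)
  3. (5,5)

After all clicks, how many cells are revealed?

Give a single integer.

Answer: 7

Derivation:
Click 1 (5,4) count=0: revealed 6 new [(4,3) (4,4) (4,5) (5,3) (5,4) (5,5)] -> total=6
Click 2 (5,1) count=2: revealed 1 new [(5,1)] -> total=7
Click 3 (5,5) count=0: revealed 0 new [(none)] -> total=7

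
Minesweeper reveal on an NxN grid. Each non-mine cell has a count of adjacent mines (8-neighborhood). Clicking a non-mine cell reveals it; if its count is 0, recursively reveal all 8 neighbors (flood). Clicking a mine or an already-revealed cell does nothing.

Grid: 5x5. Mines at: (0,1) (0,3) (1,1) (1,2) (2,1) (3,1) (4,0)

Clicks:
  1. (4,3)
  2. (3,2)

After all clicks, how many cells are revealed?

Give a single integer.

Click 1 (4,3) count=0: revealed 11 new [(1,3) (1,4) (2,2) (2,3) (2,4) (3,2) (3,3) (3,4) (4,2) (4,3) (4,4)] -> total=11
Click 2 (3,2) count=2: revealed 0 new [(none)] -> total=11

Answer: 11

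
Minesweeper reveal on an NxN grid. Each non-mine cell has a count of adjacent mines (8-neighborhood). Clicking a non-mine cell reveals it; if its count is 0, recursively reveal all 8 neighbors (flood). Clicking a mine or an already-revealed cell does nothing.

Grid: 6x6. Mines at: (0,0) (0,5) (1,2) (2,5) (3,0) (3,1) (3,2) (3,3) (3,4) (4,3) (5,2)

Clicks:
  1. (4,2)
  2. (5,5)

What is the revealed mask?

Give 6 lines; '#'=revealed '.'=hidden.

Click 1 (4,2) count=5: revealed 1 new [(4,2)] -> total=1
Click 2 (5,5) count=0: revealed 4 new [(4,4) (4,5) (5,4) (5,5)] -> total=5

Answer: ......
......
......
......
..#.##
....##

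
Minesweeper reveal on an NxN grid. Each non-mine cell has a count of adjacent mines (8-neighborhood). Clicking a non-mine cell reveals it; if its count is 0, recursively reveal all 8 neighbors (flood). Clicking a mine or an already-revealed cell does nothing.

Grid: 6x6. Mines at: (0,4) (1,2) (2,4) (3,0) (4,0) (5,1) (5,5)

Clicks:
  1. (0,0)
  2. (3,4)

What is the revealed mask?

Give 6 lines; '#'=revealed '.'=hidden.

Click 1 (0,0) count=0: revealed 6 new [(0,0) (0,1) (1,0) (1,1) (2,0) (2,1)] -> total=6
Click 2 (3,4) count=1: revealed 1 new [(3,4)] -> total=7

Answer: ##....
##....
##....
....#.
......
......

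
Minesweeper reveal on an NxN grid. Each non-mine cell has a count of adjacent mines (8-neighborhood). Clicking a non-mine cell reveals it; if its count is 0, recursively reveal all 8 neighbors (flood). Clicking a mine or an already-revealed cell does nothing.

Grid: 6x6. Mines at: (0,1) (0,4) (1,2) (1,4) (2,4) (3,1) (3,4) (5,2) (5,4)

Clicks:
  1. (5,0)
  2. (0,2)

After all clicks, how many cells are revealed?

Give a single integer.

Answer: 5

Derivation:
Click 1 (5,0) count=0: revealed 4 new [(4,0) (4,1) (5,0) (5,1)] -> total=4
Click 2 (0,2) count=2: revealed 1 new [(0,2)] -> total=5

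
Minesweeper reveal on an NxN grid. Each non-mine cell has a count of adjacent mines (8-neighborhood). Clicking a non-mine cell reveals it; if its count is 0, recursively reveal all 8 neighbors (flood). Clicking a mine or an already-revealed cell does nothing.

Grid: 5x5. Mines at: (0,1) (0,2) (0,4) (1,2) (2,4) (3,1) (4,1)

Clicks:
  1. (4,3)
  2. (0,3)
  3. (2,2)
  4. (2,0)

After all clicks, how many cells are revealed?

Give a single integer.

Answer: 9

Derivation:
Click 1 (4,3) count=0: revealed 6 new [(3,2) (3,3) (3,4) (4,2) (4,3) (4,4)] -> total=6
Click 2 (0,3) count=3: revealed 1 new [(0,3)] -> total=7
Click 3 (2,2) count=2: revealed 1 new [(2,2)] -> total=8
Click 4 (2,0) count=1: revealed 1 new [(2,0)] -> total=9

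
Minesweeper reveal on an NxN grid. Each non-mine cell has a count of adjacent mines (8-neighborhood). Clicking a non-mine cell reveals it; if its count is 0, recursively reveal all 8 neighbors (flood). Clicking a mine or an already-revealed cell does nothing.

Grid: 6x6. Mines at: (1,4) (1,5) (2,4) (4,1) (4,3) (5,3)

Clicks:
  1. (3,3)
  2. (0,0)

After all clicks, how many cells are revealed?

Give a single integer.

Click 1 (3,3) count=2: revealed 1 new [(3,3)] -> total=1
Click 2 (0,0) count=0: revealed 15 new [(0,0) (0,1) (0,2) (0,3) (1,0) (1,1) (1,2) (1,3) (2,0) (2,1) (2,2) (2,3) (3,0) (3,1) (3,2)] -> total=16

Answer: 16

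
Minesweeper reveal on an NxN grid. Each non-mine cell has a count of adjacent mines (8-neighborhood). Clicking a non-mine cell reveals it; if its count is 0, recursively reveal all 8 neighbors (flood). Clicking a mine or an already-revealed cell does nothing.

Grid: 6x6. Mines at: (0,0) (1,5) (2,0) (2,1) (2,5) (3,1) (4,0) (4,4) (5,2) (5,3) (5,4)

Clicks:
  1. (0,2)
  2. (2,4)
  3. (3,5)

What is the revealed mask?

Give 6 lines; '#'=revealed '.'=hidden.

Answer: .####.
.####.
..###.
..####
......
......

Derivation:
Click 1 (0,2) count=0: revealed 14 new [(0,1) (0,2) (0,3) (0,4) (1,1) (1,2) (1,3) (1,4) (2,2) (2,3) (2,4) (3,2) (3,3) (3,4)] -> total=14
Click 2 (2,4) count=2: revealed 0 new [(none)] -> total=14
Click 3 (3,5) count=2: revealed 1 new [(3,5)] -> total=15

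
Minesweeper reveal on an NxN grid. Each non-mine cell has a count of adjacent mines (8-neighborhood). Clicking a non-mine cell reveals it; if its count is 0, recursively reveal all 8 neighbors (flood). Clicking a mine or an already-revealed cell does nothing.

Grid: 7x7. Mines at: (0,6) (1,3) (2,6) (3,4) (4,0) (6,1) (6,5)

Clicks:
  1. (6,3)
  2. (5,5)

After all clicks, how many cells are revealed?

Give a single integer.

Answer: 26

Derivation:
Click 1 (6,3) count=0: revealed 25 new [(0,0) (0,1) (0,2) (1,0) (1,1) (1,2) (2,0) (2,1) (2,2) (2,3) (3,0) (3,1) (3,2) (3,3) (4,1) (4,2) (4,3) (4,4) (5,1) (5,2) (5,3) (5,4) (6,2) (6,3) (6,4)] -> total=25
Click 2 (5,5) count=1: revealed 1 new [(5,5)] -> total=26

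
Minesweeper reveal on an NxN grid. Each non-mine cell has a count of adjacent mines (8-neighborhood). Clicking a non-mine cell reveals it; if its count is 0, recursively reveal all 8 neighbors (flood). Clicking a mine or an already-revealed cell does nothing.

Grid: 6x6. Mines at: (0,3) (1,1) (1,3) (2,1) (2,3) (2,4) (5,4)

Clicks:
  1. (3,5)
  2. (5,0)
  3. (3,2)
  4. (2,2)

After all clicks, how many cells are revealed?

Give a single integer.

Answer: 14

Derivation:
Click 1 (3,5) count=1: revealed 1 new [(3,5)] -> total=1
Click 2 (5,0) count=0: revealed 12 new [(3,0) (3,1) (3,2) (3,3) (4,0) (4,1) (4,2) (4,3) (5,0) (5,1) (5,2) (5,3)] -> total=13
Click 3 (3,2) count=2: revealed 0 new [(none)] -> total=13
Click 4 (2,2) count=4: revealed 1 new [(2,2)] -> total=14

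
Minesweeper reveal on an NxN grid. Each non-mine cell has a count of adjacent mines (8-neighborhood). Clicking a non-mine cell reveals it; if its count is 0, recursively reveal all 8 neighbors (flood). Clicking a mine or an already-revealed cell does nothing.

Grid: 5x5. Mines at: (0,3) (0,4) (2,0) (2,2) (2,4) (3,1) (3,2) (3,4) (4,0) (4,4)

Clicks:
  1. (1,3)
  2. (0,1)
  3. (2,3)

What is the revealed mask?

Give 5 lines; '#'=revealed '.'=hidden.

Answer: ###..
####.
...#.
.....
.....

Derivation:
Click 1 (1,3) count=4: revealed 1 new [(1,3)] -> total=1
Click 2 (0,1) count=0: revealed 6 new [(0,0) (0,1) (0,2) (1,0) (1,1) (1,2)] -> total=7
Click 3 (2,3) count=4: revealed 1 new [(2,3)] -> total=8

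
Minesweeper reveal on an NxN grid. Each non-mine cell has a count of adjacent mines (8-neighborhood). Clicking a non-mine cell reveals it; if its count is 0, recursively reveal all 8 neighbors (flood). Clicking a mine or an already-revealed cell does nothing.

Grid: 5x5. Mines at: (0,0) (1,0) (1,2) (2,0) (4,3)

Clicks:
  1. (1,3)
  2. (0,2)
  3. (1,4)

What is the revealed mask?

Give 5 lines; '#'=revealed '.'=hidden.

Answer: ..###
...##
...##
...##
.....

Derivation:
Click 1 (1,3) count=1: revealed 1 new [(1,3)] -> total=1
Click 2 (0,2) count=1: revealed 1 new [(0,2)] -> total=2
Click 3 (1,4) count=0: revealed 7 new [(0,3) (0,4) (1,4) (2,3) (2,4) (3,3) (3,4)] -> total=9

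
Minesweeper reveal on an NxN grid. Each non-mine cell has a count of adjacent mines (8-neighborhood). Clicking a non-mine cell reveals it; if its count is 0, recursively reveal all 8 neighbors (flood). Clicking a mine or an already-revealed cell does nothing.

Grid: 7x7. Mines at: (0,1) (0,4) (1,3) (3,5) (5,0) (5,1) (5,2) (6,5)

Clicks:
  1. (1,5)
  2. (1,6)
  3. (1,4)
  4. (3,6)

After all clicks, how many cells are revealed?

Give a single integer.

Answer: 8

Derivation:
Click 1 (1,5) count=1: revealed 1 new [(1,5)] -> total=1
Click 2 (1,6) count=0: revealed 5 new [(0,5) (0,6) (1,6) (2,5) (2,6)] -> total=6
Click 3 (1,4) count=2: revealed 1 new [(1,4)] -> total=7
Click 4 (3,6) count=1: revealed 1 new [(3,6)] -> total=8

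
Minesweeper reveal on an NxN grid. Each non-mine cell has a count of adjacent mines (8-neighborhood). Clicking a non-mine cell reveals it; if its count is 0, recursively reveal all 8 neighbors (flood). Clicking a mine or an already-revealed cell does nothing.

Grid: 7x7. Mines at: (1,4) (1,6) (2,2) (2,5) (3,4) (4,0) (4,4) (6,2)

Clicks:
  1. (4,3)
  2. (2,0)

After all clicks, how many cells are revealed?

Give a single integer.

Click 1 (4,3) count=2: revealed 1 new [(4,3)] -> total=1
Click 2 (2,0) count=0: revealed 12 new [(0,0) (0,1) (0,2) (0,3) (1,0) (1,1) (1,2) (1,3) (2,0) (2,1) (3,0) (3,1)] -> total=13

Answer: 13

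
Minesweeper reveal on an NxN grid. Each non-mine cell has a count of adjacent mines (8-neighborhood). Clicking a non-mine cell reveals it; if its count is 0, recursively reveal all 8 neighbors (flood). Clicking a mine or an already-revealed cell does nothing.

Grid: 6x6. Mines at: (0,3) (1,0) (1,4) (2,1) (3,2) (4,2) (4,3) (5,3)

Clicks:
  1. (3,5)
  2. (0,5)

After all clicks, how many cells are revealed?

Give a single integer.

Click 1 (3,5) count=0: revealed 8 new [(2,4) (2,5) (3,4) (3,5) (4,4) (4,5) (5,4) (5,5)] -> total=8
Click 2 (0,5) count=1: revealed 1 new [(0,5)] -> total=9

Answer: 9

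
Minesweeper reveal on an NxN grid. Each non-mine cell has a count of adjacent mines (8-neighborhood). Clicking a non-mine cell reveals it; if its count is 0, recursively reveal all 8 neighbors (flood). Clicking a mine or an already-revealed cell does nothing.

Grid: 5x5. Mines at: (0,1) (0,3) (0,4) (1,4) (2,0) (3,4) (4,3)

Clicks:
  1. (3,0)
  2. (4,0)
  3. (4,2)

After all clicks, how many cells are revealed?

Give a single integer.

Answer: 6

Derivation:
Click 1 (3,0) count=1: revealed 1 new [(3,0)] -> total=1
Click 2 (4,0) count=0: revealed 5 new [(3,1) (3,2) (4,0) (4,1) (4,2)] -> total=6
Click 3 (4,2) count=1: revealed 0 new [(none)] -> total=6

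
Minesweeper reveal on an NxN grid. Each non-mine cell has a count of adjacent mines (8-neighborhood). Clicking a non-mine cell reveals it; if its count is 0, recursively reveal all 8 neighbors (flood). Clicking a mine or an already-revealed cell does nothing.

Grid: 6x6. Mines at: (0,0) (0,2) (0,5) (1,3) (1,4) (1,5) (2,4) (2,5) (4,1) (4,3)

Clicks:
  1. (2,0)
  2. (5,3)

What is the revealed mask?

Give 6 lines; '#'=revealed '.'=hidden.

Click 1 (2,0) count=0: revealed 9 new [(1,0) (1,1) (1,2) (2,0) (2,1) (2,2) (3,0) (3,1) (3,2)] -> total=9
Click 2 (5,3) count=1: revealed 1 new [(5,3)] -> total=10

Answer: ......
###...
###...
###...
......
...#..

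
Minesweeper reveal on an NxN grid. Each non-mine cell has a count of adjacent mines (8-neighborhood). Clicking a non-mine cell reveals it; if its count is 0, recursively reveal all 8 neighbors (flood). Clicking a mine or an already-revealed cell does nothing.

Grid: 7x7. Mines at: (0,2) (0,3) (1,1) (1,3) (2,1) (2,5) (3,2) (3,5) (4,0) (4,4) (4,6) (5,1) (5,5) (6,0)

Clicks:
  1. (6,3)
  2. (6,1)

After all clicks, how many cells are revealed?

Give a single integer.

Answer: 7

Derivation:
Click 1 (6,3) count=0: revealed 6 new [(5,2) (5,3) (5,4) (6,2) (6,3) (6,4)] -> total=6
Click 2 (6,1) count=2: revealed 1 new [(6,1)] -> total=7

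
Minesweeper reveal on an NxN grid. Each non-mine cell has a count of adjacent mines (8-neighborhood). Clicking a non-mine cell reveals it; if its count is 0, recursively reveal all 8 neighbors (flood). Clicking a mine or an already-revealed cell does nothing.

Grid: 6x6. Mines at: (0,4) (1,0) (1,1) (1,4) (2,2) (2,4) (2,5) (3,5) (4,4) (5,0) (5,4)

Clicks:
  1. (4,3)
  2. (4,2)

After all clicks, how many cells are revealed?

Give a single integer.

Click 1 (4,3) count=2: revealed 1 new [(4,3)] -> total=1
Click 2 (4,2) count=0: revealed 8 new [(3,1) (3,2) (3,3) (4,1) (4,2) (5,1) (5,2) (5,3)] -> total=9

Answer: 9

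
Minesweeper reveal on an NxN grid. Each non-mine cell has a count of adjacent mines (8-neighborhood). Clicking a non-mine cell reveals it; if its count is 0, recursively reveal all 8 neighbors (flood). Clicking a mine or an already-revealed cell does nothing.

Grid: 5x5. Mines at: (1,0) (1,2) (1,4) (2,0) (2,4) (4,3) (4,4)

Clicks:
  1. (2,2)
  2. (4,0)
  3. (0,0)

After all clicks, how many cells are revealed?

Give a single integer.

Answer: 8

Derivation:
Click 1 (2,2) count=1: revealed 1 new [(2,2)] -> total=1
Click 2 (4,0) count=0: revealed 6 new [(3,0) (3,1) (3,2) (4,0) (4,1) (4,2)] -> total=7
Click 3 (0,0) count=1: revealed 1 new [(0,0)] -> total=8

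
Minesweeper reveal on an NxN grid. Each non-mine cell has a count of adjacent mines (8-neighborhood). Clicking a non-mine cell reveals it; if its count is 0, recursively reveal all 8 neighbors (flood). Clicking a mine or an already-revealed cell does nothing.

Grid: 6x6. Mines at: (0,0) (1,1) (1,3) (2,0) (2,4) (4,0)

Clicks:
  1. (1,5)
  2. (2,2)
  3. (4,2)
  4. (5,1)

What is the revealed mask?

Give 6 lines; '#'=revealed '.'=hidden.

Click 1 (1,5) count=1: revealed 1 new [(1,5)] -> total=1
Click 2 (2,2) count=2: revealed 1 new [(2,2)] -> total=2
Click 3 (4,2) count=0: revealed 17 new [(2,1) (2,3) (3,1) (3,2) (3,3) (3,4) (3,5) (4,1) (4,2) (4,3) (4,4) (4,5) (5,1) (5,2) (5,3) (5,4) (5,5)] -> total=19
Click 4 (5,1) count=1: revealed 0 new [(none)] -> total=19

Answer: ......
.....#
.###..
.#####
.#####
.#####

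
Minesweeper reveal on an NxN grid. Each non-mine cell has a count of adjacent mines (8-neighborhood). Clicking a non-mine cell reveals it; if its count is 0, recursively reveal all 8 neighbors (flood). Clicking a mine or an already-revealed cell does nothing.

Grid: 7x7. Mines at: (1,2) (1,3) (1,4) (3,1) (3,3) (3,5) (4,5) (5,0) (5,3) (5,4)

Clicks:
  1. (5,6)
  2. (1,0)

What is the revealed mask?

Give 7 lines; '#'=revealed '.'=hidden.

Answer: ##.....
##.....
##.....
.......
.......
......#
.......

Derivation:
Click 1 (5,6) count=1: revealed 1 new [(5,6)] -> total=1
Click 2 (1,0) count=0: revealed 6 new [(0,0) (0,1) (1,0) (1,1) (2,0) (2,1)] -> total=7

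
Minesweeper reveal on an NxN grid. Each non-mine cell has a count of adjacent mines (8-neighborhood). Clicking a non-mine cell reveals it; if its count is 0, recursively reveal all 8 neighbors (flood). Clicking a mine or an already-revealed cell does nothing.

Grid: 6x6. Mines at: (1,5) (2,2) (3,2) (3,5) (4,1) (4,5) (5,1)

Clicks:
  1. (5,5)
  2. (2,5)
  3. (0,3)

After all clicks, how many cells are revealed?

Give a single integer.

Answer: 16

Derivation:
Click 1 (5,5) count=1: revealed 1 new [(5,5)] -> total=1
Click 2 (2,5) count=2: revealed 1 new [(2,5)] -> total=2
Click 3 (0,3) count=0: revealed 14 new [(0,0) (0,1) (0,2) (0,3) (0,4) (1,0) (1,1) (1,2) (1,3) (1,4) (2,0) (2,1) (3,0) (3,1)] -> total=16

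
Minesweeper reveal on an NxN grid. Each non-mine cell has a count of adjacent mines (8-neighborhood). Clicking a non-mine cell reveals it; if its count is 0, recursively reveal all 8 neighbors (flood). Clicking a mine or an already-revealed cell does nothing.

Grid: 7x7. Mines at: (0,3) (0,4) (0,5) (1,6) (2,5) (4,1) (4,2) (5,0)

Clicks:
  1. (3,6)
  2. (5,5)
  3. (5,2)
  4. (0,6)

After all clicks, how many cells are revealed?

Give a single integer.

Click 1 (3,6) count=1: revealed 1 new [(3,6)] -> total=1
Click 2 (5,5) count=0: revealed 19 new [(3,3) (3,4) (3,5) (4,3) (4,4) (4,5) (4,6) (5,1) (5,2) (5,3) (5,4) (5,5) (5,6) (6,1) (6,2) (6,3) (6,4) (6,5) (6,6)] -> total=20
Click 3 (5,2) count=2: revealed 0 new [(none)] -> total=20
Click 4 (0,6) count=2: revealed 1 new [(0,6)] -> total=21

Answer: 21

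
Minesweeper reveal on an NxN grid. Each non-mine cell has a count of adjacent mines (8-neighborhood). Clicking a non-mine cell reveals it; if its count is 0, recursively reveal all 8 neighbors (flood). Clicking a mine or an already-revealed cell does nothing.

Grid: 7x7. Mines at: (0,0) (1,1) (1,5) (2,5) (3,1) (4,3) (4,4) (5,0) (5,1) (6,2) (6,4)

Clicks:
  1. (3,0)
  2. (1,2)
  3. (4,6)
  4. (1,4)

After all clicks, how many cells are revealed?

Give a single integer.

Click 1 (3,0) count=1: revealed 1 new [(3,0)] -> total=1
Click 2 (1,2) count=1: revealed 1 new [(1,2)] -> total=2
Click 3 (4,6) count=0: revealed 8 new [(3,5) (3,6) (4,5) (4,6) (5,5) (5,6) (6,5) (6,6)] -> total=10
Click 4 (1,4) count=2: revealed 1 new [(1,4)] -> total=11

Answer: 11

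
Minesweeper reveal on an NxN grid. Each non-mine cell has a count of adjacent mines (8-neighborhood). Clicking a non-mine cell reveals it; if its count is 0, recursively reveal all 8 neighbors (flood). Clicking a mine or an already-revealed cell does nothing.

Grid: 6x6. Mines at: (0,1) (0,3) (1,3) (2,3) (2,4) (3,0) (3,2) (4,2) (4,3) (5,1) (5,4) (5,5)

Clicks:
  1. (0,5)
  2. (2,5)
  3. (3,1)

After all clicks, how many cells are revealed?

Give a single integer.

Answer: 6

Derivation:
Click 1 (0,5) count=0: revealed 4 new [(0,4) (0,5) (1,4) (1,5)] -> total=4
Click 2 (2,5) count=1: revealed 1 new [(2,5)] -> total=5
Click 3 (3,1) count=3: revealed 1 new [(3,1)] -> total=6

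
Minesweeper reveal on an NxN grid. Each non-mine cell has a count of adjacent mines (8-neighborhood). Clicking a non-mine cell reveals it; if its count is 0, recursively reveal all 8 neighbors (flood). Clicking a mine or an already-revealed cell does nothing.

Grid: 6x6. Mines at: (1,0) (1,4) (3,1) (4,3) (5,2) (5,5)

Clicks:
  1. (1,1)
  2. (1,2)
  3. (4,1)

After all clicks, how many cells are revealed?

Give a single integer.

Click 1 (1,1) count=1: revealed 1 new [(1,1)] -> total=1
Click 2 (1,2) count=0: revealed 8 new [(0,1) (0,2) (0,3) (1,2) (1,3) (2,1) (2,2) (2,3)] -> total=9
Click 3 (4,1) count=2: revealed 1 new [(4,1)] -> total=10

Answer: 10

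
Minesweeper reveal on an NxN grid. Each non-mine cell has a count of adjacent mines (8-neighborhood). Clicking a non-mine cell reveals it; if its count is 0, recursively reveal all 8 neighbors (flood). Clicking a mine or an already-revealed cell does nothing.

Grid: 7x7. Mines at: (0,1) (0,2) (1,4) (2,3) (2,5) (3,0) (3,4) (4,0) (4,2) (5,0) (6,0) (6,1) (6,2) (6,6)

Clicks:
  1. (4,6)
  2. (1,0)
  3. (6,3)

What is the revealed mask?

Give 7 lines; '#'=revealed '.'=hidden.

Click 1 (4,6) count=0: revealed 6 new [(3,5) (3,6) (4,5) (4,6) (5,5) (5,6)] -> total=6
Click 2 (1,0) count=1: revealed 1 new [(1,0)] -> total=7
Click 3 (6,3) count=1: revealed 1 new [(6,3)] -> total=8

Answer: .......
#......
.......
.....##
.....##
.....##
...#...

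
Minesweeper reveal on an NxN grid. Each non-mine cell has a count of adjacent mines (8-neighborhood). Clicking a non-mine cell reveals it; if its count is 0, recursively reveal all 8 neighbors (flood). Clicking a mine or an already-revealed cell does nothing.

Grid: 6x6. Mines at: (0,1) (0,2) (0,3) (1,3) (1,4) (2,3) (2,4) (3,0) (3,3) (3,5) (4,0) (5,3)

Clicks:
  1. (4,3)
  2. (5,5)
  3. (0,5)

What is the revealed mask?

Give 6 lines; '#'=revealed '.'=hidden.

Click 1 (4,3) count=2: revealed 1 new [(4,3)] -> total=1
Click 2 (5,5) count=0: revealed 4 new [(4,4) (4,5) (5,4) (5,5)] -> total=5
Click 3 (0,5) count=1: revealed 1 new [(0,5)] -> total=6

Answer: .....#
......
......
......
...###
....##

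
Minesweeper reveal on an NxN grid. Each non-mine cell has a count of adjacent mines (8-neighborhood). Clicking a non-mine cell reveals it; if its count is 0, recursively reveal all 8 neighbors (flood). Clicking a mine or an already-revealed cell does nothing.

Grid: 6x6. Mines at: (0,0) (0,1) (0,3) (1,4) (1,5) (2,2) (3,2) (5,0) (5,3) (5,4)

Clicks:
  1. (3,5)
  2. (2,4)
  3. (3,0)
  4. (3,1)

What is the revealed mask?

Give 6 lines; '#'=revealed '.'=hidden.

Answer: ......
##....
##.###
##.###
##.###
......

Derivation:
Click 1 (3,5) count=0: revealed 9 new [(2,3) (2,4) (2,5) (3,3) (3,4) (3,5) (4,3) (4,4) (4,5)] -> total=9
Click 2 (2,4) count=2: revealed 0 new [(none)] -> total=9
Click 3 (3,0) count=0: revealed 8 new [(1,0) (1,1) (2,0) (2,1) (3,0) (3,1) (4,0) (4,1)] -> total=17
Click 4 (3,1) count=2: revealed 0 new [(none)] -> total=17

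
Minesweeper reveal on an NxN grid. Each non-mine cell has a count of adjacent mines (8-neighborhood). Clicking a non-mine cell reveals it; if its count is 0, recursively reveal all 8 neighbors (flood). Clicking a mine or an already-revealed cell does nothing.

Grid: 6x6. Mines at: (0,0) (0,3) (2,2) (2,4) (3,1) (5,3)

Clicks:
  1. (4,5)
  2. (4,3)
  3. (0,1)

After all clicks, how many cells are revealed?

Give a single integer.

Answer: 8

Derivation:
Click 1 (4,5) count=0: revealed 6 new [(3,4) (3,5) (4,4) (4,5) (5,4) (5,5)] -> total=6
Click 2 (4,3) count=1: revealed 1 new [(4,3)] -> total=7
Click 3 (0,1) count=1: revealed 1 new [(0,1)] -> total=8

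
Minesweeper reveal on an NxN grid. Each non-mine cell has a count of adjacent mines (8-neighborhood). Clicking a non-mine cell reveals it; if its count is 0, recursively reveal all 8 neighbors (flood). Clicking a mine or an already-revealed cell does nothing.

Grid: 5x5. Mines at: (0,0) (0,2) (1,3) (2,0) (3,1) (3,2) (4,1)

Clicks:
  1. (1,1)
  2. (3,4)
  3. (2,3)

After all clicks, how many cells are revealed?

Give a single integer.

Answer: 7

Derivation:
Click 1 (1,1) count=3: revealed 1 new [(1,1)] -> total=1
Click 2 (3,4) count=0: revealed 6 new [(2,3) (2,4) (3,3) (3,4) (4,3) (4,4)] -> total=7
Click 3 (2,3) count=2: revealed 0 new [(none)] -> total=7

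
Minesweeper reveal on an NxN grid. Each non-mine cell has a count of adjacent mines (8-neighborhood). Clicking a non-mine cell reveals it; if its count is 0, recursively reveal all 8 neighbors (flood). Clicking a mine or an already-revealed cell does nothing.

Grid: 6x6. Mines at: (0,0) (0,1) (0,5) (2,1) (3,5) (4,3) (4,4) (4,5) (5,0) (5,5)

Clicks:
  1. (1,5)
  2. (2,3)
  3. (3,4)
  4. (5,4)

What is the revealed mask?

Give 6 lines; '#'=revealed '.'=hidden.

Answer: ..###.
..####
..###.
..###.
......
....#.

Derivation:
Click 1 (1,5) count=1: revealed 1 new [(1,5)] -> total=1
Click 2 (2,3) count=0: revealed 12 new [(0,2) (0,3) (0,4) (1,2) (1,3) (1,4) (2,2) (2,3) (2,4) (3,2) (3,3) (3,4)] -> total=13
Click 3 (3,4) count=4: revealed 0 new [(none)] -> total=13
Click 4 (5,4) count=4: revealed 1 new [(5,4)] -> total=14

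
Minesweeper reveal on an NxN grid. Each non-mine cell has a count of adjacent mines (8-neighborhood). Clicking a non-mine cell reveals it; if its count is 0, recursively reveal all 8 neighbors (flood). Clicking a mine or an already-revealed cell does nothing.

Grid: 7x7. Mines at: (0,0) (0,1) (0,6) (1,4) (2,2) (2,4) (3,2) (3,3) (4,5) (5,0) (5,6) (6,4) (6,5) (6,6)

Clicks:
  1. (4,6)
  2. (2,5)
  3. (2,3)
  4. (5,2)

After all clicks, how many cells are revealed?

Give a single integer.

Click 1 (4,6) count=2: revealed 1 new [(4,6)] -> total=1
Click 2 (2,5) count=2: revealed 1 new [(2,5)] -> total=2
Click 3 (2,3) count=5: revealed 1 new [(2,3)] -> total=3
Click 4 (5,2) count=0: revealed 9 new [(4,1) (4,2) (4,3) (5,1) (5,2) (5,3) (6,1) (6,2) (6,3)] -> total=12

Answer: 12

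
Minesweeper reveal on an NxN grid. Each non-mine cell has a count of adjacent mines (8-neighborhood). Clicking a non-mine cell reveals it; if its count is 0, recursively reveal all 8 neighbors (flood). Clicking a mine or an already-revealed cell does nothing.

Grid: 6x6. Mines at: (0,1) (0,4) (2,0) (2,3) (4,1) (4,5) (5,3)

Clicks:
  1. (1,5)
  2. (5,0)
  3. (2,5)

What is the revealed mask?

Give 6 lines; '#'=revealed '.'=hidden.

Answer: ......
....##
....##
....##
......
#.....

Derivation:
Click 1 (1,5) count=1: revealed 1 new [(1,5)] -> total=1
Click 2 (5,0) count=1: revealed 1 new [(5,0)] -> total=2
Click 3 (2,5) count=0: revealed 5 new [(1,4) (2,4) (2,5) (3,4) (3,5)] -> total=7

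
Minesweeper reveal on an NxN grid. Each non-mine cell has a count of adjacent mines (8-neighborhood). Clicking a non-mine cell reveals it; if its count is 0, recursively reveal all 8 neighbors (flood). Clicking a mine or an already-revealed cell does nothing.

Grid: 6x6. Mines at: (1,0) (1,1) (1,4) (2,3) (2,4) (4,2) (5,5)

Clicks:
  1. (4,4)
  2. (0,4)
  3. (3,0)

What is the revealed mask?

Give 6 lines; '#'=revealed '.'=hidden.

Click 1 (4,4) count=1: revealed 1 new [(4,4)] -> total=1
Click 2 (0,4) count=1: revealed 1 new [(0,4)] -> total=2
Click 3 (3,0) count=0: revealed 8 new [(2,0) (2,1) (3,0) (3,1) (4,0) (4,1) (5,0) (5,1)] -> total=10

Answer: ....#.
......
##....
##....
##..#.
##....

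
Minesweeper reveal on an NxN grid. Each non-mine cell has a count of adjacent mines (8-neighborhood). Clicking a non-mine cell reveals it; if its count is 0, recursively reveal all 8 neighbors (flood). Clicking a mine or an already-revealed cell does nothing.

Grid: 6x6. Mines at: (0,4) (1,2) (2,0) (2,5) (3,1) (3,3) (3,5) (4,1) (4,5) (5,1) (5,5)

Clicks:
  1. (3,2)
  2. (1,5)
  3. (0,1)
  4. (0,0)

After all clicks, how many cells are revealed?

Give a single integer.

Answer: 6

Derivation:
Click 1 (3,2) count=3: revealed 1 new [(3,2)] -> total=1
Click 2 (1,5) count=2: revealed 1 new [(1,5)] -> total=2
Click 3 (0,1) count=1: revealed 1 new [(0,1)] -> total=3
Click 4 (0,0) count=0: revealed 3 new [(0,0) (1,0) (1,1)] -> total=6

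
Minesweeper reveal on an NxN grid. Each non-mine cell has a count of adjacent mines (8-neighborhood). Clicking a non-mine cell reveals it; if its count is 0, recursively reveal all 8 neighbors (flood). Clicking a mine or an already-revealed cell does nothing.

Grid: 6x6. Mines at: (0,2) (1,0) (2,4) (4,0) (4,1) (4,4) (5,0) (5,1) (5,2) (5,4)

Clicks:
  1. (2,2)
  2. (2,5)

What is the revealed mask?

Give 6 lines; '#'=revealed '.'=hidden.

Click 1 (2,2) count=0: revealed 9 new [(1,1) (1,2) (1,3) (2,1) (2,2) (2,3) (3,1) (3,2) (3,3)] -> total=9
Click 2 (2,5) count=1: revealed 1 new [(2,5)] -> total=10

Answer: ......
.###..
.###.#
.###..
......
......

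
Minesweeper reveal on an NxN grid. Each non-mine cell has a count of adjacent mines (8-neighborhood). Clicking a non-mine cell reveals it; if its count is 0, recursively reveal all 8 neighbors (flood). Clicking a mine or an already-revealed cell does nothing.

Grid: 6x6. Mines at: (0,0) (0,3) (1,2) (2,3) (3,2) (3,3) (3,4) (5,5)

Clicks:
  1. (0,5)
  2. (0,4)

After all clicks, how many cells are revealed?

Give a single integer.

Answer: 6

Derivation:
Click 1 (0,5) count=0: revealed 6 new [(0,4) (0,5) (1,4) (1,5) (2,4) (2,5)] -> total=6
Click 2 (0,4) count=1: revealed 0 new [(none)] -> total=6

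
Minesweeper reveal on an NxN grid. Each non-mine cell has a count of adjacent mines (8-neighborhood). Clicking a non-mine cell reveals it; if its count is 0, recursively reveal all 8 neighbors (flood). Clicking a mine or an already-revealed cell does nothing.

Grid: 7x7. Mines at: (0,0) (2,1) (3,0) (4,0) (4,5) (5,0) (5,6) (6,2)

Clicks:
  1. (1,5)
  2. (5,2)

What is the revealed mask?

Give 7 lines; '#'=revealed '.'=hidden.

Answer: .######
.######
..#####
.######
.####..
.####..
.......

Derivation:
Click 1 (1,5) count=0: revealed 31 new [(0,1) (0,2) (0,3) (0,4) (0,5) (0,6) (1,1) (1,2) (1,3) (1,4) (1,5) (1,6) (2,2) (2,3) (2,4) (2,5) (2,6) (3,1) (3,2) (3,3) (3,4) (3,5) (3,6) (4,1) (4,2) (4,3) (4,4) (5,1) (5,2) (5,3) (5,4)] -> total=31
Click 2 (5,2) count=1: revealed 0 new [(none)] -> total=31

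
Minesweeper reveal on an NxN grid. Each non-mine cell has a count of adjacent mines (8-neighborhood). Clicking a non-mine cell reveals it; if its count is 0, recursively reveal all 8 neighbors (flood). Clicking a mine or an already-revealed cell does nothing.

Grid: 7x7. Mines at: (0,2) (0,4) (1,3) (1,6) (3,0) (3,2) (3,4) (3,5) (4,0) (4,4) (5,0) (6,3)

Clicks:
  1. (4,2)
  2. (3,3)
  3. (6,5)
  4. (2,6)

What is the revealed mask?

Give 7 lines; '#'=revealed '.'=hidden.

Click 1 (4,2) count=1: revealed 1 new [(4,2)] -> total=1
Click 2 (3,3) count=3: revealed 1 new [(3,3)] -> total=2
Click 3 (6,5) count=0: revealed 8 new [(4,5) (4,6) (5,4) (5,5) (5,6) (6,4) (6,5) (6,6)] -> total=10
Click 4 (2,6) count=2: revealed 1 new [(2,6)] -> total=11

Answer: .......
.......
......#
...#...
..#..##
....###
....###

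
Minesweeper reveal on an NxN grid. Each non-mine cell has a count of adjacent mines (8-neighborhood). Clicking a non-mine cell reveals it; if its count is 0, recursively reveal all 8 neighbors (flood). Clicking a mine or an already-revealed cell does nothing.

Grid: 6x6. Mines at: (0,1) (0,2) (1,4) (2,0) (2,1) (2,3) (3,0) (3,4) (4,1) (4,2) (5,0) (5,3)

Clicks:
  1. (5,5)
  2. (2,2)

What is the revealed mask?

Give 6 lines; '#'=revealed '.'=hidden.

Answer: ......
......
..#...
......
....##
....##

Derivation:
Click 1 (5,5) count=0: revealed 4 new [(4,4) (4,5) (5,4) (5,5)] -> total=4
Click 2 (2,2) count=2: revealed 1 new [(2,2)] -> total=5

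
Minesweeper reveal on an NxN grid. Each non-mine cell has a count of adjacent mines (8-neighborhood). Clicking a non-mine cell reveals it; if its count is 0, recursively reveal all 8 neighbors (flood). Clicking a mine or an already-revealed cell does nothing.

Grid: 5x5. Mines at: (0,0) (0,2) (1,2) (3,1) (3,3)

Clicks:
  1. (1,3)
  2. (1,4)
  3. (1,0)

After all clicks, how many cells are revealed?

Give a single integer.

Answer: 7

Derivation:
Click 1 (1,3) count=2: revealed 1 new [(1,3)] -> total=1
Click 2 (1,4) count=0: revealed 5 new [(0,3) (0,4) (1,4) (2,3) (2,4)] -> total=6
Click 3 (1,0) count=1: revealed 1 new [(1,0)] -> total=7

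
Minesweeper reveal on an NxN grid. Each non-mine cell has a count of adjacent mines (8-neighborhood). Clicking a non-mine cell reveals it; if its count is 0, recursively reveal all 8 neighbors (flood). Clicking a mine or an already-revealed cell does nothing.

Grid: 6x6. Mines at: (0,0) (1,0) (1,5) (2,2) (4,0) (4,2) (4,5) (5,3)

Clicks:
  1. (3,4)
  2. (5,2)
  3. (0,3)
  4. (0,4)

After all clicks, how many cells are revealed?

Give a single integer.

Answer: 10

Derivation:
Click 1 (3,4) count=1: revealed 1 new [(3,4)] -> total=1
Click 2 (5,2) count=2: revealed 1 new [(5,2)] -> total=2
Click 3 (0,3) count=0: revealed 8 new [(0,1) (0,2) (0,3) (0,4) (1,1) (1,2) (1,3) (1,4)] -> total=10
Click 4 (0,4) count=1: revealed 0 new [(none)] -> total=10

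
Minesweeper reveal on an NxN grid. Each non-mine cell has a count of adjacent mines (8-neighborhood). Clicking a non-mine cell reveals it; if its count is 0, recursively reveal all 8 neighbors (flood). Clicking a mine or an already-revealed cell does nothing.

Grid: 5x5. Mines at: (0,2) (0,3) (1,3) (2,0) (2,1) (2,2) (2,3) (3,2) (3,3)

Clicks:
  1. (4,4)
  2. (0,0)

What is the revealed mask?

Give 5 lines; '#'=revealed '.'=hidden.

Click 1 (4,4) count=1: revealed 1 new [(4,4)] -> total=1
Click 2 (0,0) count=0: revealed 4 new [(0,0) (0,1) (1,0) (1,1)] -> total=5

Answer: ##...
##...
.....
.....
....#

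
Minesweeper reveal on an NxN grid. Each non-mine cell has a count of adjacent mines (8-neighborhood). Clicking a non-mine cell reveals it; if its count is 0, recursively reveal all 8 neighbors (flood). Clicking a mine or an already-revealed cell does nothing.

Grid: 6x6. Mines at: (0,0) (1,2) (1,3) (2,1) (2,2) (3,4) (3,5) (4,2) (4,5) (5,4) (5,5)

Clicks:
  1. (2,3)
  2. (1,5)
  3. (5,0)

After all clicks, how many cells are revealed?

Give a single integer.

Answer: 13

Derivation:
Click 1 (2,3) count=4: revealed 1 new [(2,3)] -> total=1
Click 2 (1,5) count=0: revealed 6 new [(0,4) (0,5) (1,4) (1,5) (2,4) (2,5)] -> total=7
Click 3 (5,0) count=0: revealed 6 new [(3,0) (3,1) (4,0) (4,1) (5,0) (5,1)] -> total=13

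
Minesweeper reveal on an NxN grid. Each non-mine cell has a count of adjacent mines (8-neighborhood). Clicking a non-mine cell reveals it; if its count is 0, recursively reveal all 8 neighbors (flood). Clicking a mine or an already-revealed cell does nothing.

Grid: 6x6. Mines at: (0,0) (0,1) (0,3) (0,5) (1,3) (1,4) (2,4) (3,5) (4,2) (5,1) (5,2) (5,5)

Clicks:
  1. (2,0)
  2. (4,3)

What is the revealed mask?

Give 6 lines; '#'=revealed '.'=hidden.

Click 1 (2,0) count=0: revealed 11 new [(1,0) (1,1) (1,2) (2,0) (2,1) (2,2) (3,0) (3,1) (3,2) (4,0) (4,1)] -> total=11
Click 2 (4,3) count=2: revealed 1 new [(4,3)] -> total=12

Answer: ......
###...
###...
###...
##.#..
......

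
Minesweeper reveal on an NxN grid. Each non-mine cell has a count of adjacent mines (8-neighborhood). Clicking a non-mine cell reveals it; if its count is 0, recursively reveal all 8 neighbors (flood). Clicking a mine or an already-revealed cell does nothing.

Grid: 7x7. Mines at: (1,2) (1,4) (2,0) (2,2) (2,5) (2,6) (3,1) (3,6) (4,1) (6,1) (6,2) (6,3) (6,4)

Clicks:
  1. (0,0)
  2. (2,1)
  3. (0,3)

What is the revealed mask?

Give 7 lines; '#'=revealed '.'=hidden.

Click 1 (0,0) count=0: revealed 4 new [(0,0) (0,1) (1,0) (1,1)] -> total=4
Click 2 (2,1) count=4: revealed 1 new [(2,1)] -> total=5
Click 3 (0,3) count=2: revealed 1 new [(0,3)] -> total=6

Answer: ##.#...
##.....
.#.....
.......
.......
.......
.......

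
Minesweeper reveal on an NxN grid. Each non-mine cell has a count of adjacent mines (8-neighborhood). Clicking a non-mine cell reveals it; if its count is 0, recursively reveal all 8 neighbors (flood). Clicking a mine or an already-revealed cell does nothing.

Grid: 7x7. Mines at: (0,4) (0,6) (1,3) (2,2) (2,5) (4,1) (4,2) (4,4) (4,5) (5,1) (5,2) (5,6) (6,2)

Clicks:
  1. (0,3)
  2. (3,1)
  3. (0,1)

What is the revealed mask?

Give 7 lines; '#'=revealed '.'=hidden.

Click 1 (0,3) count=2: revealed 1 new [(0,3)] -> total=1
Click 2 (3,1) count=3: revealed 1 new [(3,1)] -> total=2
Click 3 (0,1) count=0: revealed 9 new [(0,0) (0,1) (0,2) (1,0) (1,1) (1,2) (2,0) (2,1) (3,0)] -> total=11

Answer: ####...
###....
##.....
##.....
.......
.......
.......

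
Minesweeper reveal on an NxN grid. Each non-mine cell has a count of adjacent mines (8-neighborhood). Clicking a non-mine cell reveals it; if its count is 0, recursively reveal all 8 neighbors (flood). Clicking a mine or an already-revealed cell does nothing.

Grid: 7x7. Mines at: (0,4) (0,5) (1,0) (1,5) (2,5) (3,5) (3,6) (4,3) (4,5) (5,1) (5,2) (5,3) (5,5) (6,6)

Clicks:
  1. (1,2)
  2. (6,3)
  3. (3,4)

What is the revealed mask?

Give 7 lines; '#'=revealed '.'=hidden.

Answer: .###...
.####..
#####..
#####..
###....
.......
...#...

Derivation:
Click 1 (1,2) count=0: revealed 20 new [(0,1) (0,2) (0,3) (1,1) (1,2) (1,3) (1,4) (2,0) (2,1) (2,2) (2,3) (2,4) (3,0) (3,1) (3,2) (3,3) (3,4) (4,0) (4,1) (4,2)] -> total=20
Click 2 (6,3) count=2: revealed 1 new [(6,3)] -> total=21
Click 3 (3,4) count=4: revealed 0 new [(none)] -> total=21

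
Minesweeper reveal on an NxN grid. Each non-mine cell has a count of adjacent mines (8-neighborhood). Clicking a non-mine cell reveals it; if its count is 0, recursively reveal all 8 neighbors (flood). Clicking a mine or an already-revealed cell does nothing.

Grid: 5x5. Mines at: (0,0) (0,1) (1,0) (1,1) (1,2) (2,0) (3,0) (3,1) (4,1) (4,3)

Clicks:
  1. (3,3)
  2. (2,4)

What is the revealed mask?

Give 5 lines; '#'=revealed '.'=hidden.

Answer: ...##
...##
...##
...##
.....

Derivation:
Click 1 (3,3) count=1: revealed 1 new [(3,3)] -> total=1
Click 2 (2,4) count=0: revealed 7 new [(0,3) (0,4) (1,3) (1,4) (2,3) (2,4) (3,4)] -> total=8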